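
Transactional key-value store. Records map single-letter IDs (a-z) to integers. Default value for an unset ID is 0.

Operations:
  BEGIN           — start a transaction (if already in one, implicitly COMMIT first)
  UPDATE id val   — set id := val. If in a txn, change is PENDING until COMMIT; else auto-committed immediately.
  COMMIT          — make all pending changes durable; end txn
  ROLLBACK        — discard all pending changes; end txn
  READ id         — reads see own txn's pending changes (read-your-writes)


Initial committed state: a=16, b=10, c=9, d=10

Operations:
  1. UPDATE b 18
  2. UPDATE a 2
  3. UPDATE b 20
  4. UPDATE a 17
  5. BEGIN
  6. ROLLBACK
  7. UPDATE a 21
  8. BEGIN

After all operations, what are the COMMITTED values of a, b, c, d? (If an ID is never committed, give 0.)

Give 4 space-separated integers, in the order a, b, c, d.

Initial committed: {a=16, b=10, c=9, d=10}
Op 1: UPDATE b=18 (auto-commit; committed b=18)
Op 2: UPDATE a=2 (auto-commit; committed a=2)
Op 3: UPDATE b=20 (auto-commit; committed b=20)
Op 4: UPDATE a=17 (auto-commit; committed a=17)
Op 5: BEGIN: in_txn=True, pending={}
Op 6: ROLLBACK: discarded pending []; in_txn=False
Op 7: UPDATE a=21 (auto-commit; committed a=21)
Op 8: BEGIN: in_txn=True, pending={}
Final committed: {a=21, b=20, c=9, d=10}

Answer: 21 20 9 10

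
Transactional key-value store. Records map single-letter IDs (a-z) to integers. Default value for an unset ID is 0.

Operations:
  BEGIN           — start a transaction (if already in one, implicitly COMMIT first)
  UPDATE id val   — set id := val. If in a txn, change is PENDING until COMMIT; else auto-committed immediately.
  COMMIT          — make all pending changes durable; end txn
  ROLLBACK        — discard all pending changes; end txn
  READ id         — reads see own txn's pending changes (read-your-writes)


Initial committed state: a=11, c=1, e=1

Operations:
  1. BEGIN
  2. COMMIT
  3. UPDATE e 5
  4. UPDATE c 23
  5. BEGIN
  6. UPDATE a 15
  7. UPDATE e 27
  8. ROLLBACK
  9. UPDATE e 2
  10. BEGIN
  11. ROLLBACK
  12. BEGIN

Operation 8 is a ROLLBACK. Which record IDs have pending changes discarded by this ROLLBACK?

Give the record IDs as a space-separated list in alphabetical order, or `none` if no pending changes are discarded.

Initial committed: {a=11, c=1, e=1}
Op 1: BEGIN: in_txn=True, pending={}
Op 2: COMMIT: merged [] into committed; committed now {a=11, c=1, e=1}
Op 3: UPDATE e=5 (auto-commit; committed e=5)
Op 4: UPDATE c=23 (auto-commit; committed c=23)
Op 5: BEGIN: in_txn=True, pending={}
Op 6: UPDATE a=15 (pending; pending now {a=15})
Op 7: UPDATE e=27 (pending; pending now {a=15, e=27})
Op 8: ROLLBACK: discarded pending ['a', 'e']; in_txn=False
Op 9: UPDATE e=2 (auto-commit; committed e=2)
Op 10: BEGIN: in_txn=True, pending={}
Op 11: ROLLBACK: discarded pending []; in_txn=False
Op 12: BEGIN: in_txn=True, pending={}
ROLLBACK at op 8 discards: ['a', 'e']

Answer: a e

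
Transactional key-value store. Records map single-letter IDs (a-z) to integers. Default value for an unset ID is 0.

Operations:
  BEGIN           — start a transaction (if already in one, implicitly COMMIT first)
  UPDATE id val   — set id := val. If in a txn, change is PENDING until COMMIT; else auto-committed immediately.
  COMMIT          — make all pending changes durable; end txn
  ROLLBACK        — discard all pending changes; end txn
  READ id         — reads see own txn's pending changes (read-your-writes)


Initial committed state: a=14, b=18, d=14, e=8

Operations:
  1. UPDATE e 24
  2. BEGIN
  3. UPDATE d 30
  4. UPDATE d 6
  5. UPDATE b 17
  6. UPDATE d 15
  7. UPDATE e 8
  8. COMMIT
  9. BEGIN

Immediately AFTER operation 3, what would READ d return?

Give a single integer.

Initial committed: {a=14, b=18, d=14, e=8}
Op 1: UPDATE e=24 (auto-commit; committed e=24)
Op 2: BEGIN: in_txn=True, pending={}
Op 3: UPDATE d=30 (pending; pending now {d=30})
After op 3: visible(d) = 30 (pending={d=30}, committed={a=14, b=18, d=14, e=24})

Answer: 30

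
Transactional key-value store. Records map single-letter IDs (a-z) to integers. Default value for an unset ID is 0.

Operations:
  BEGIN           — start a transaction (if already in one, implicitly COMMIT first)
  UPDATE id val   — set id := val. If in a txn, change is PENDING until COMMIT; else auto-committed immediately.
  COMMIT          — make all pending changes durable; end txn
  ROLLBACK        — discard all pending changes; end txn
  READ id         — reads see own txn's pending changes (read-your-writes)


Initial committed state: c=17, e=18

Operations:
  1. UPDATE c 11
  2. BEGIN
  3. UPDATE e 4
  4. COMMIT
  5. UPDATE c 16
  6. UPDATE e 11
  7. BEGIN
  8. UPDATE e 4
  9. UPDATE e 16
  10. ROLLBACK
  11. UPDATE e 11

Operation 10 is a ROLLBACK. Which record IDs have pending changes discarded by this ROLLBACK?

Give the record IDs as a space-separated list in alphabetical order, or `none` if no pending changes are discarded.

Answer: e

Derivation:
Initial committed: {c=17, e=18}
Op 1: UPDATE c=11 (auto-commit; committed c=11)
Op 2: BEGIN: in_txn=True, pending={}
Op 3: UPDATE e=4 (pending; pending now {e=4})
Op 4: COMMIT: merged ['e'] into committed; committed now {c=11, e=4}
Op 5: UPDATE c=16 (auto-commit; committed c=16)
Op 6: UPDATE e=11 (auto-commit; committed e=11)
Op 7: BEGIN: in_txn=True, pending={}
Op 8: UPDATE e=4 (pending; pending now {e=4})
Op 9: UPDATE e=16 (pending; pending now {e=16})
Op 10: ROLLBACK: discarded pending ['e']; in_txn=False
Op 11: UPDATE e=11 (auto-commit; committed e=11)
ROLLBACK at op 10 discards: ['e']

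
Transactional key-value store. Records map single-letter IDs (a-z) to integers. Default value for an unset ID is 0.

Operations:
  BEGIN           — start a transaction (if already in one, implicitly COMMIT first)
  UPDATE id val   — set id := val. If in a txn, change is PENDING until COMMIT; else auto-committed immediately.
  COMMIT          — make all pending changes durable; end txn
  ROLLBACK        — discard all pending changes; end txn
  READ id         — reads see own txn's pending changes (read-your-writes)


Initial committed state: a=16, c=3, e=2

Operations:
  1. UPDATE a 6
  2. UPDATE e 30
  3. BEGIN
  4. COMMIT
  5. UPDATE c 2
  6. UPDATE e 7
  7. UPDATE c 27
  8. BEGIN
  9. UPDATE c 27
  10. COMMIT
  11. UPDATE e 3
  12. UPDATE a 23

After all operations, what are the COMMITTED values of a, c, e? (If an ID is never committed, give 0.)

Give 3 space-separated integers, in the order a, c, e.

Initial committed: {a=16, c=3, e=2}
Op 1: UPDATE a=6 (auto-commit; committed a=6)
Op 2: UPDATE e=30 (auto-commit; committed e=30)
Op 3: BEGIN: in_txn=True, pending={}
Op 4: COMMIT: merged [] into committed; committed now {a=6, c=3, e=30}
Op 5: UPDATE c=2 (auto-commit; committed c=2)
Op 6: UPDATE e=7 (auto-commit; committed e=7)
Op 7: UPDATE c=27 (auto-commit; committed c=27)
Op 8: BEGIN: in_txn=True, pending={}
Op 9: UPDATE c=27 (pending; pending now {c=27})
Op 10: COMMIT: merged ['c'] into committed; committed now {a=6, c=27, e=7}
Op 11: UPDATE e=3 (auto-commit; committed e=3)
Op 12: UPDATE a=23 (auto-commit; committed a=23)
Final committed: {a=23, c=27, e=3}

Answer: 23 27 3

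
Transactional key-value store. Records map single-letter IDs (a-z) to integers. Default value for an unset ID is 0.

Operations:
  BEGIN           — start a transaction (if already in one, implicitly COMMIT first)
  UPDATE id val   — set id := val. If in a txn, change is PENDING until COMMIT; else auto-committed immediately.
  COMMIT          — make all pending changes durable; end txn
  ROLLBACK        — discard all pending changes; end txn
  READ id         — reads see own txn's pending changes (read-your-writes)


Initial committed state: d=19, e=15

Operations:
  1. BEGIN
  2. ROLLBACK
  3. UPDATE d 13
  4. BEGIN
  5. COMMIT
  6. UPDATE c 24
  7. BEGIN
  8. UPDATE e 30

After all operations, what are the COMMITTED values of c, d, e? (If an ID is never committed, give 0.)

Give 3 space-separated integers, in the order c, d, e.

Answer: 24 13 15

Derivation:
Initial committed: {d=19, e=15}
Op 1: BEGIN: in_txn=True, pending={}
Op 2: ROLLBACK: discarded pending []; in_txn=False
Op 3: UPDATE d=13 (auto-commit; committed d=13)
Op 4: BEGIN: in_txn=True, pending={}
Op 5: COMMIT: merged [] into committed; committed now {d=13, e=15}
Op 6: UPDATE c=24 (auto-commit; committed c=24)
Op 7: BEGIN: in_txn=True, pending={}
Op 8: UPDATE e=30 (pending; pending now {e=30})
Final committed: {c=24, d=13, e=15}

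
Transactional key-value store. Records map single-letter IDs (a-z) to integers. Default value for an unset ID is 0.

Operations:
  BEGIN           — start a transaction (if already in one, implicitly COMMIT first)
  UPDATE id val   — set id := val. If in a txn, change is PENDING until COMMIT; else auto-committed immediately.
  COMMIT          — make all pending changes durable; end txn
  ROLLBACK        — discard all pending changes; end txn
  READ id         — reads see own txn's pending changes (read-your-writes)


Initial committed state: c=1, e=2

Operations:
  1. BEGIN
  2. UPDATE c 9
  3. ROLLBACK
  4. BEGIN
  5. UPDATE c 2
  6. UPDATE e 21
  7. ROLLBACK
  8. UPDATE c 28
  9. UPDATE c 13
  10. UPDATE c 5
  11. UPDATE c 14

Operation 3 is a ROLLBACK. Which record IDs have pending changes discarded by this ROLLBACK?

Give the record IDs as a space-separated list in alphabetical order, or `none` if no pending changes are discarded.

Answer: c

Derivation:
Initial committed: {c=1, e=2}
Op 1: BEGIN: in_txn=True, pending={}
Op 2: UPDATE c=9 (pending; pending now {c=9})
Op 3: ROLLBACK: discarded pending ['c']; in_txn=False
Op 4: BEGIN: in_txn=True, pending={}
Op 5: UPDATE c=2 (pending; pending now {c=2})
Op 6: UPDATE e=21 (pending; pending now {c=2, e=21})
Op 7: ROLLBACK: discarded pending ['c', 'e']; in_txn=False
Op 8: UPDATE c=28 (auto-commit; committed c=28)
Op 9: UPDATE c=13 (auto-commit; committed c=13)
Op 10: UPDATE c=5 (auto-commit; committed c=5)
Op 11: UPDATE c=14 (auto-commit; committed c=14)
ROLLBACK at op 3 discards: ['c']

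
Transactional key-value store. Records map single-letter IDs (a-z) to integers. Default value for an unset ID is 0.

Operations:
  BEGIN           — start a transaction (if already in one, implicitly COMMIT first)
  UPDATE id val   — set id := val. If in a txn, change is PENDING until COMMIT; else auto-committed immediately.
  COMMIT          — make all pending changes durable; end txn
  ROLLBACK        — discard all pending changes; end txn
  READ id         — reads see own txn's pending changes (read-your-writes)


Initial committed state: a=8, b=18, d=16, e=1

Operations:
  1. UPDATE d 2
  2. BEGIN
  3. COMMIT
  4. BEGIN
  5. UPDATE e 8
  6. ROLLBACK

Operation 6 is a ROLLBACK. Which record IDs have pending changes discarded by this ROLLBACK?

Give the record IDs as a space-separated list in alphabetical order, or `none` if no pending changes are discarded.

Initial committed: {a=8, b=18, d=16, e=1}
Op 1: UPDATE d=2 (auto-commit; committed d=2)
Op 2: BEGIN: in_txn=True, pending={}
Op 3: COMMIT: merged [] into committed; committed now {a=8, b=18, d=2, e=1}
Op 4: BEGIN: in_txn=True, pending={}
Op 5: UPDATE e=8 (pending; pending now {e=8})
Op 6: ROLLBACK: discarded pending ['e']; in_txn=False
ROLLBACK at op 6 discards: ['e']

Answer: e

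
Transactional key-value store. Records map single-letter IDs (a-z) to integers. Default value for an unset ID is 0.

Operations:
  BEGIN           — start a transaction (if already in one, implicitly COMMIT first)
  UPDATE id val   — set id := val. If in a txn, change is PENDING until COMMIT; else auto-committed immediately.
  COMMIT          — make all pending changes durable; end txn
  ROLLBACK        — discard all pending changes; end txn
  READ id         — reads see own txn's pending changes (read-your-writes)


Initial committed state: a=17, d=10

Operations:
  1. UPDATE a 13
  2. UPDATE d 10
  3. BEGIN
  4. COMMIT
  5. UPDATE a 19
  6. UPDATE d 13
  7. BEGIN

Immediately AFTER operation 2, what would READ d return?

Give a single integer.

Initial committed: {a=17, d=10}
Op 1: UPDATE a=13 (auto-commit; committed a=13)
Op 2: UPDATE d=10 (auto-commit; committed d=10)
After op 2: visible(d) = 10 (pending={}, committed={a=13, d=10})

Answer: 10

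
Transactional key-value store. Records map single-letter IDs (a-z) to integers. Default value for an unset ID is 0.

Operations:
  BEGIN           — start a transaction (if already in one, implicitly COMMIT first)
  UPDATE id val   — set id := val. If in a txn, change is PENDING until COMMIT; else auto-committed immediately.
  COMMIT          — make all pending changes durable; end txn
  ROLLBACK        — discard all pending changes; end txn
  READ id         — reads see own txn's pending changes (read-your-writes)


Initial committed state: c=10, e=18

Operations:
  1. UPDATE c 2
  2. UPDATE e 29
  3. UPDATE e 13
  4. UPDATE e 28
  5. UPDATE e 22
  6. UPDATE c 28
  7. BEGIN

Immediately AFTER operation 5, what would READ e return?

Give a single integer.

Answer: 22

Derivation:
Initial committed: {c=10, e=18}
Op 1: UPDATE c=2 (auto-commit; committed c=2)
Op 2: UPDATE e=29 (auto-commit; committed e=29)
Op 3: UPDATE e=13 (auto-commit; committed e=13)
Op 4: UPDATE e=28 (auto-commit; committed e=28)
Op 5: UPDATE e=22 (auto-commit; committed e=22)
After op 5: visible(e) = 22 (pending={}, committed={c=2, e=22})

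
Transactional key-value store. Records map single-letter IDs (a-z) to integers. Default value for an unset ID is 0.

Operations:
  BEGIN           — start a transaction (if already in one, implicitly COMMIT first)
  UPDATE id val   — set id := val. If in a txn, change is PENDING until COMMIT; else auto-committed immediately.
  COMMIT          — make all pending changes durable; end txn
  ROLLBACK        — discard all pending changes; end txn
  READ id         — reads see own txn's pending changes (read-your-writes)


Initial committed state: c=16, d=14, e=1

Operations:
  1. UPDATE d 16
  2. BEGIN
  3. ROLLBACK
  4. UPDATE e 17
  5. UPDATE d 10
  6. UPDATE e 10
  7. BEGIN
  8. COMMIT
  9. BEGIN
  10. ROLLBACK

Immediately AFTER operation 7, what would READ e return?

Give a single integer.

Initial committed: {c=16, d=14, e=1}
Op 1: UPDATE d=16 (auto-commit; committed d=16)
Op 2: BEGIN: in_txn=True, pending={}
Op 3: ROLLBACK: discarded pending []; in_txn=False
Op 4: UPDATE e=17 (auto-commit; committed e=17)
Op 5: UPDATE d=10 (auto-commit; committed d=10)
Op 6: UPDATE e=10 (auto-commit; committed e=10)
Op 7: BEGIN: in_txn=True, pending={}
After op 7: visible(e) = 10 (pending={}, committed={c=16, d=10, e=10})

Answer: 10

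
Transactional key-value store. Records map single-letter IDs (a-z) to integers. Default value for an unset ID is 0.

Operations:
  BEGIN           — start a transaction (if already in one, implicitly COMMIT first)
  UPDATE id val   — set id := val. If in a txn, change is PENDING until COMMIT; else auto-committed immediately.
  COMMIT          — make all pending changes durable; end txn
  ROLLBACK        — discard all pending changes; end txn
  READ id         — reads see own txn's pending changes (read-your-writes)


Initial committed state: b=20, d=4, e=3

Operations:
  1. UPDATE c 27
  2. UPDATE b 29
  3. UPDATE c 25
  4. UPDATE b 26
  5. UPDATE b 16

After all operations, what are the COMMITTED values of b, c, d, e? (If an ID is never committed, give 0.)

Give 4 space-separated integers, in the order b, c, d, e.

Answer: 16 25 4 3

Derivation:
Initial committed: {b=20, d=4, e=3}
Op 1: UPDATE c=27 (auto-commit; committed c=27)
Op 2: UPDATE b=29 (auto-commit; committed b=29)
Op 3: UPDATE c=25 (auto-commit; committed c=25)
Op 4: UPDATE b=26 (auto-commit; committed b=26)
Op 5: UPDATE b=16 (auto-commit; committed b=16)
Final committed: {b=16, c=25, d=4, e=3}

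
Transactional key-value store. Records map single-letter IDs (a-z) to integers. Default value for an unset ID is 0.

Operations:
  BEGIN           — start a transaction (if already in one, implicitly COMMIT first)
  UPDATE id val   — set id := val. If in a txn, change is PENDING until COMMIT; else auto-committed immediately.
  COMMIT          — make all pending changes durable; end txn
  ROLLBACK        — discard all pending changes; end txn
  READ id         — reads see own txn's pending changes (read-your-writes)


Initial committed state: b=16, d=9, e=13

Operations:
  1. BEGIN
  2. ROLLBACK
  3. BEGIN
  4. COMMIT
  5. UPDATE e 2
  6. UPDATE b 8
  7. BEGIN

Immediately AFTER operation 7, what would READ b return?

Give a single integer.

Answer: 8

Derivation:
Initial committed: {b=16, d=9, e=13}
Op 1: BEGIN: in_txn=True, pending={}
Op 2: ROLLBACK: discarded pending []; in_txn=False
Op 3: BEGIN: in_txn=True, pending={}
Op 4: COMMIT: merged [] into committed; committed now {b=16, d=9, e=13}
Op 5: UPDATE e=2 (auto-commit; committed e=2)
Op 6: UPDATE b=8 (auto-commit; committed b=8)
Op 7: BEGIN: in_txn=True, pending={}
After op 7: visible(b) = 8 (pending={}, committed={b=8, d=9, e=2})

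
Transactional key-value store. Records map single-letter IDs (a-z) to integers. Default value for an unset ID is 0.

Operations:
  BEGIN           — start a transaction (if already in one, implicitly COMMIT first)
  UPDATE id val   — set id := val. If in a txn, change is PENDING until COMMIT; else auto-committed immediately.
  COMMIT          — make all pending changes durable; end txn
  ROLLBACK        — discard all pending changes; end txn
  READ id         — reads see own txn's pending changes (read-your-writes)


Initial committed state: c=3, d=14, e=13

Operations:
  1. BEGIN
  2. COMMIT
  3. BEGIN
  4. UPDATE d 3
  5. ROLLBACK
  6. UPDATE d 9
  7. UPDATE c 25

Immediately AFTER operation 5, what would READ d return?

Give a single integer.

Initial committed: {c=3, d=14, e=13}
Op 1: BEGIN: in_txn=True, pending={}
Op 2: COMMIT: merged [] into committed; committed now {c=3, d=14, e=13}
Op 3: BEGIN: in_txn=True, pending={}
Op 4: UPDATE d=3 (pending; pending now {d=3})
Op 5: ROLLBACK: discarded pending ['d']; in_txn=False
After op 5: visible(d) = 14 (pending={}, committed={c=3, d=14, e=13})

Answer: 14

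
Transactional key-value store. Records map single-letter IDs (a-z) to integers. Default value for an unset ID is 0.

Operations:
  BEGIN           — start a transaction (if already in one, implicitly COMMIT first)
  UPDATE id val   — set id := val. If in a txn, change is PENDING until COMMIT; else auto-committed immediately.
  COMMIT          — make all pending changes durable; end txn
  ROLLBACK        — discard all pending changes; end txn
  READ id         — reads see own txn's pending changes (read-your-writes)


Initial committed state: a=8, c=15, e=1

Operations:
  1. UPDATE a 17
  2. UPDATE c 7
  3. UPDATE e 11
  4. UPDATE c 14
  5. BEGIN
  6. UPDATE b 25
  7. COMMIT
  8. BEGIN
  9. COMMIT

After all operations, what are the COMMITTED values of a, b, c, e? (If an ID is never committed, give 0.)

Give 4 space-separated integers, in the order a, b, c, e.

Answer: 17 25 14 11

Derivation:
Initial committed: {a=8, c=15, e=1}
Op 1: UPDATE a=17 (auto-commit; committed a=17)
Op 2: UPDATE c=7 (auto-commit; committed c=7)
Op 3: UPDATE e=11 (auto-commit; committed e=11)
Op 4: UPDATE c=14 (auto-commit; committed c=14)
Op 5: BEGIN: in_txn=True, pending={}
Op 6: UPDATE b=25 (pending; pending now {b=25})
Op 7: COMMIT: merged ['b'] into committed; committed now {a=17, b=25, c=14, e=11}
Op 8: BEGIN: in_txn=True, pending={}
Op 9: COMMIT: merged [] into committed; committed now {a=17, b=25, c=14, e=11}
Final committed: {a=17, b=25, c=14, e=11}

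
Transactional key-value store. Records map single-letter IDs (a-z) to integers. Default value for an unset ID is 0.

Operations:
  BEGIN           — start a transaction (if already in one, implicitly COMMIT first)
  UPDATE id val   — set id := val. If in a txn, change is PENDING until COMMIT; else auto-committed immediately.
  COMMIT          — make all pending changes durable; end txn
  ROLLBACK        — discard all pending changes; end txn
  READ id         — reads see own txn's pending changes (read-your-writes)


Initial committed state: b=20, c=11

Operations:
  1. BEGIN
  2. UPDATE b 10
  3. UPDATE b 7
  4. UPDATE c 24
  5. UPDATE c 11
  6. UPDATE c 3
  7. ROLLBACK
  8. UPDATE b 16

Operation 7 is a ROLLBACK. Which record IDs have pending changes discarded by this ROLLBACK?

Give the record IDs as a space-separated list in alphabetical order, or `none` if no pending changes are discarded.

Initial committed: {b=20, c=11}
Op 1: BEGIN: in_txn=True, pending={}
Op 2: UPDATE b=10 (pending; pending now {b=10})
Op 3: UPDATE b=7 (pending; pending now {b=7})
Op 4: UPDATE c=24 (pending; pending now {b=7, c=24})
Op 5: UPDATE c=11 (pending; pending now {b=7, c=11})
Op 6: UPDATE c=3 (pending; pending now {b=7, c=3})
Op 7: ROLLBACK: discarded pending ['b', 'c']; in_txn=False
Op 8: UPDATE b=16 (auto-commit; committed b=16)
ROLLBACK at op 7 discards: ['b', 'c']

Answer: b c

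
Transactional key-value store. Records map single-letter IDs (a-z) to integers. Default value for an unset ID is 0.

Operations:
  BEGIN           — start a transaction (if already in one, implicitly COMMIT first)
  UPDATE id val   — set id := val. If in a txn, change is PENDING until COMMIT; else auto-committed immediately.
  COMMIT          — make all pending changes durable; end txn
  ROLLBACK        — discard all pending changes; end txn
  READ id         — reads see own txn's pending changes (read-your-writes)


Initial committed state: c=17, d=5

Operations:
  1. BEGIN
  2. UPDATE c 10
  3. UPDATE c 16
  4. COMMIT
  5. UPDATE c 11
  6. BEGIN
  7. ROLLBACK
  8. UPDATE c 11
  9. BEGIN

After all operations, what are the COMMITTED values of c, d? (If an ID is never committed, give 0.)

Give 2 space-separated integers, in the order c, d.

Answer: 11 5

Derivation:
Initial committed: {c=17, d=5}
Op 1: BEGIN: in_txn=True, pending={}
Op 2: UPDATE c=10 (pending; pending now {c=10})
Op 3: UPDATE c=16 (pending; pending now {c=16})
Op 4: COMMIT: merged ['c'] into committed; committed now {c=16, d=5}
Op 5: UPDATE c=11 (auto-commit; committed c=11)
Op 6: BEGIN: in_txn=True, pending={}
Op 7: ROLLBACK: discarded pending []; in_txn=False
Op 8: UPDATE c=11 (auto-commit; committed c=11)
Op 9: BEGIN: in_txn=True, pending={}
Final committed: {c=11, d=5}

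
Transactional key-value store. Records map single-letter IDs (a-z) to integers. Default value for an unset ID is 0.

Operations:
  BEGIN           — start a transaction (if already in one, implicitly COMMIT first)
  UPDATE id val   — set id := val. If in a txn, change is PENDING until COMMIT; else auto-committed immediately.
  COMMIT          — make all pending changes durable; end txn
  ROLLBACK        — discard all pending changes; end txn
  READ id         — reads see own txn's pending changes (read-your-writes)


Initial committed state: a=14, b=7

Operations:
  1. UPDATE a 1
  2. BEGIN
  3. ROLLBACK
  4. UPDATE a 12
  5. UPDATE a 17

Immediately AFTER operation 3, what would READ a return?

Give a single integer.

Initial committed: {a=14, b=7}
Op 1: UPDATE a=1 (auto-commit; committed a=1)
Op 2: BEGIN: in_txn=True, pending={}
Op 3: ROLLBACK: discarded pending []; in_txn=False
After op 3: visible(a) = 1 (pending={}, committed={a=1, b=7})

Answer: 1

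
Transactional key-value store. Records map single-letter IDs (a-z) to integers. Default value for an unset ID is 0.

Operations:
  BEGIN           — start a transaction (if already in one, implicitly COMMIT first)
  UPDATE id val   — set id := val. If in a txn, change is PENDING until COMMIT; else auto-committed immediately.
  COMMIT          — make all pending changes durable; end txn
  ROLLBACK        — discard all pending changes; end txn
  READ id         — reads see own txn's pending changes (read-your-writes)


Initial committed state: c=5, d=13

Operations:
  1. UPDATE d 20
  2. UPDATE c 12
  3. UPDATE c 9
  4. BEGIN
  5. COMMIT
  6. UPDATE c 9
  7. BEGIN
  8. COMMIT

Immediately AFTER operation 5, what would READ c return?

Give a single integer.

Initial committed: {c=5, d=13}
Op 1: UPDATE d=20 (auto-commit; committed d=20)
Op 2: UPDATE c=12 (auto-commit; committed c=12)
Op 3: UPDATE c=9 (auto-commit; committed c=9)
Op 4: BEGIN: in_txn=True, pending={}
Op 5: COMMIT: merged [] into committed; committed now {c=9, d=20}
After op 5: visible(c) = 9 (pending={}, committed={c=9, d=20})

Answer: 9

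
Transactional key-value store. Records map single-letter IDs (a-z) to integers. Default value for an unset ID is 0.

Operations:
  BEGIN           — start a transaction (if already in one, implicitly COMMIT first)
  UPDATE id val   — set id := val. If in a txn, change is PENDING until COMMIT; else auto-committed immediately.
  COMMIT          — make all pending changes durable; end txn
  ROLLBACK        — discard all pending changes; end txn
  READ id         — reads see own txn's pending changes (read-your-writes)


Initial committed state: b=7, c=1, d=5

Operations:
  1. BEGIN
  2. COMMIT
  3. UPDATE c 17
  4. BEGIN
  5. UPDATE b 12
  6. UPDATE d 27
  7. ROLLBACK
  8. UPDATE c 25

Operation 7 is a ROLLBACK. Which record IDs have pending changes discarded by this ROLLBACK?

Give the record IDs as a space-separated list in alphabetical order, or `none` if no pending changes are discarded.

Answer: b d

Derivation:
Initial committed: {b=7, c=1, d=5}
Op 1: BEGIN: in_txn=True, pending={}
Op 2: COMMIT: merged [] into committed; committed now {b=7, c=1, d=5}
Op 3: UPDATE c=17 (auto-commit; committed c=17)
Op 4: BEGIN: in_txn=True, pending={}
Op 5: UPDATE b=12 (pending; pending now {b=12})
Op 6: UPDATE d=27 (pending; pending now {b=12, d=27})
Op 7: ROLLBACK: discarded pending ['b', 'd']; in_txn=False
Op 8: UPDATE c=25 (auto-commit; committed c=25)
ROLLBACK at op 7 discards: ['b', 'd']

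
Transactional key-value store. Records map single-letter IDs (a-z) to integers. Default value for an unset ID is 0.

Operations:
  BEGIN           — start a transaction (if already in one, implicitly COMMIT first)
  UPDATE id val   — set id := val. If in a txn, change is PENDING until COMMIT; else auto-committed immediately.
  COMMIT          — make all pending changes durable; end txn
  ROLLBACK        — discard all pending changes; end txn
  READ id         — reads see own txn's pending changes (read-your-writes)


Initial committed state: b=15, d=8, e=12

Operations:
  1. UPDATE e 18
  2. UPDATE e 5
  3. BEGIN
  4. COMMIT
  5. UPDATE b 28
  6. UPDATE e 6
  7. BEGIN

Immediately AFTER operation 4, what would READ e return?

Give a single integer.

Initial committed: {b=15, d=8, e=12}
Op 1: UPDATE e=18 (auto-commit; committed e=18)
Op 2: UPDATE e=5 (auto-commit; committed e=5)
Op 3: BEGIN: in_txn=True, pending={}
Op 4: COMMIT: merged [] into committed; committed now {b=15, d=8, e=5}
After op 4: visible(e) = 5 (pending={}, committed={b=15, d=8, e=5})

Answer: 5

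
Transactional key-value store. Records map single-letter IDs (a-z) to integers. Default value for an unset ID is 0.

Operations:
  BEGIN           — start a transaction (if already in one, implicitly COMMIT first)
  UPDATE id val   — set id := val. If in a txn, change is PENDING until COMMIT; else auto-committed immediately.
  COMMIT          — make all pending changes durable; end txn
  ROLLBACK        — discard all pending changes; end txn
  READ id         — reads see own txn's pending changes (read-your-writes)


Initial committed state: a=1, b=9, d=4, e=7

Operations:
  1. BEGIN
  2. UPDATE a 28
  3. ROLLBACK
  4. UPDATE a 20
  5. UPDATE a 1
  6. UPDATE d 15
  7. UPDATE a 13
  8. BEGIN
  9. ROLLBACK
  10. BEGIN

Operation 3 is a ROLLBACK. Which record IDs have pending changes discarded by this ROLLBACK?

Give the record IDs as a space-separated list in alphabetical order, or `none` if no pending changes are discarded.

Initial committed: {a=1, b=9, d=4, e=7}
Op 1: BEGIN: in_txn=True, pending={}
Op 2: UPDATE a=28 (pending; pending now {a=28})
Op 3: ROLLBACK: discarded pending ['a']; in_txn=False
Op 4: UPDATE a=20 (auto-commit; committed a=20)
Op 5: UPDATE a=1 (auto-commit; committed a=1)
Op 6: UPDATE d=15 (auto-commit; committed d=15)
Op 7: UPDATE a=13 (auto-commit; committed a=13)
Op 8: BEGIN: in_txn=True, pending={}
Op 9: ROLLBACK: discarded pending []; in_txn=False
Op 10: BEGIN: in_txn=True, pending={}
ROLLBACK at op 3 discards: ['a']

Answer: a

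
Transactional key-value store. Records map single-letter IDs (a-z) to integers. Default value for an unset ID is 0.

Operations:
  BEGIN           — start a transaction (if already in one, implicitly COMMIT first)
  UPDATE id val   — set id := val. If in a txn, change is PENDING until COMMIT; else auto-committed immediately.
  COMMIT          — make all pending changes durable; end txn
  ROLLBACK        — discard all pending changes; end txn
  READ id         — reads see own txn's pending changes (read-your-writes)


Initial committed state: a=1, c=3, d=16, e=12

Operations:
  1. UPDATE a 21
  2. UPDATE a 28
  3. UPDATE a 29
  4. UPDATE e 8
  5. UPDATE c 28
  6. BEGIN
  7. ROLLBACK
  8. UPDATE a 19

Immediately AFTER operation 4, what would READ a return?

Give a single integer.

Answer: 29

Derivation:
Initial committed: {a=1, c=3, d=16, e=12}
Op 1: UPDATE a=21 (auto-commit; committed a=21)
Op 2: UPDATE a=28 (auto-commit; committed a=28)
Op 3: UPDATE a=29 (auto-commit; committed a=29)
Op 4: UPDATE e=8 (auto-commit; committed e=8)
After op 4: visible(a) = 29 (pending={}, committed={a=29, c=3, d=16, e=8})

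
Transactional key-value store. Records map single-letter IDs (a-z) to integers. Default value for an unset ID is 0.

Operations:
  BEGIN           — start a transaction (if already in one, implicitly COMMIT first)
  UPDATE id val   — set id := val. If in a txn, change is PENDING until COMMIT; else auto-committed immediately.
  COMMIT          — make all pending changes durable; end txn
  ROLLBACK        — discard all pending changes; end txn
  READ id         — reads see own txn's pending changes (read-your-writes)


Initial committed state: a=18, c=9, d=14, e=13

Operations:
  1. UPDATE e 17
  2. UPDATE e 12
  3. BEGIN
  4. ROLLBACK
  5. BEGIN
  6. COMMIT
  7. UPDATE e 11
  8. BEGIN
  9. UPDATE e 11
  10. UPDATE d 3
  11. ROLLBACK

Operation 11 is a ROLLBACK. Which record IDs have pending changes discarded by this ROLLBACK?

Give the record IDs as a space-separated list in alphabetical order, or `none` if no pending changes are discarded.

Answer: d e

Derivation:
Initial committed: {a=18, c=9, d=14, e=13}
Op 1: UPDATE e=17 (auto-commit; committed e=17)
Op 2: UPDATE e=12 (auto-commit; committed e=12)
Op 3: BEGIN: in_txn=True, pending={}
Op 4: ROLLBACK: discarded pending []; in_txn=False
Op 5: BEGIN: in_txn=True, pending={}
Op 6: COMMIT: merged [] into committed; committed now {a=18, c=9, d=14, e=12}
Op 7: UPDATE e=11 (auto-commit; committed e=11)
Op 8: BEGIN: in_txn=True, pending={}
Op 9: UPDATE e=11 (pending; pending now {e=11})
Op 10: UPDATE d=3 (pending; pending now {d=3, e=11})
Op 11: ROLLBACK: discarded pending ['d', 'e']; in_txn=False
ROLLBACK at op 11 discards: ['d', 'e']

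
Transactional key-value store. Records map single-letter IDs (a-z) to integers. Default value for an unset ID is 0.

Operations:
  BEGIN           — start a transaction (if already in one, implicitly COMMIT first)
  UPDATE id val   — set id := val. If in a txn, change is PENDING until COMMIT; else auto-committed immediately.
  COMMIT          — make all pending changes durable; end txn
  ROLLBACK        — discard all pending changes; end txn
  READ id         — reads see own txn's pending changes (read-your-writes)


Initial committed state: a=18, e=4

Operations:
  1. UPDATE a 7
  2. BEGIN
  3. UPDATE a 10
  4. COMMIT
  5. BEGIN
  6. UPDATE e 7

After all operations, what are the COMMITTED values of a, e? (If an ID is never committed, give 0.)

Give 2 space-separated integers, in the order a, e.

Answer: 10 4

Derivation:
Initial committed: {a=18, e=4}
Op 1: UPDATE a=7 (auto-commit; committed a=7)
Op 2: BEGIN: in_txn=True, pending={}
Op 3: UPDATE a=10 (pending; pending now {a=10})
Op 4: COMMIT: merged ['a'] into committed; committed now {a=10, e=4}
Op 5: BEGIN: in_txn=True, pending={}
Op 6: UPDATE e=7 (pending; pending now {e=7})
Final committed: {a=10, e=4}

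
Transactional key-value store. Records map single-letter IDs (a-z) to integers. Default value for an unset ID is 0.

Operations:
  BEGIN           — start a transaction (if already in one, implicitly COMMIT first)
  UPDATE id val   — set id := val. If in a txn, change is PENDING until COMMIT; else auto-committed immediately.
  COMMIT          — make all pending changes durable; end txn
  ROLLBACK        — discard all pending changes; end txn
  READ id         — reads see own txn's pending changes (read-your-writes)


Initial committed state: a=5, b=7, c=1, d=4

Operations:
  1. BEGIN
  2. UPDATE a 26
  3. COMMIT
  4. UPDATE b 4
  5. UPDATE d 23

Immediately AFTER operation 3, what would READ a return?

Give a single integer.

Initial committed: {a=5, b=7, c=1, d=4}
Op 1: BEGIN: in_txn=True, pending={}
Op 2: UPDATE a=26 (pending; pending now {a=26})
Op 3: COMMIT: merged ['a'] into committed; committed now {a=26, b=7, c=1, d=4}
After op 3: visible(a) = 26 (pending={}, committed={a=26, b=7, c=1, d=4})

Answer: 26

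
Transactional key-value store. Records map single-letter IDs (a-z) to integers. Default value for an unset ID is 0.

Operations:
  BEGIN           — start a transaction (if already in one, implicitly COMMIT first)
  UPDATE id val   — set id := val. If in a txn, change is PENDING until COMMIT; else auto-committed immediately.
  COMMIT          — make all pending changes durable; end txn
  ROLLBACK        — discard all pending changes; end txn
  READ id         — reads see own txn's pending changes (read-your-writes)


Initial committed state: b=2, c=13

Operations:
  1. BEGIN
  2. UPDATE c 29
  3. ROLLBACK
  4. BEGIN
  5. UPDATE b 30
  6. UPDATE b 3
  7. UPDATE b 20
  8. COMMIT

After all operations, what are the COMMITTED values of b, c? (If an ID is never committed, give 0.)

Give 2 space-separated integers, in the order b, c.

Initial committed: {b=2, c=13}
Op 1: BEGIN: in_txn=True, pending={}
Op 2: UPDATE c=29 (pending; pending now {c=29})
Op 3: ROLLBACK: discarded pending ['c']; in_txn=False
Op 4: BEGIN: in_txn=True, pending={}
Op 5: UPDATE b=30 (pending; pending now {b=30})
Op 6: UPDATE b=3 (pending; pending now {b=3})
Op 7: UPDATE b=20 (pending; pending now {b=20})
Op 8: COMMIT: merged ['b'] into committed; committed now {b=20, c=13}
Final committed: {b=20, c=13}

Answer: 20 13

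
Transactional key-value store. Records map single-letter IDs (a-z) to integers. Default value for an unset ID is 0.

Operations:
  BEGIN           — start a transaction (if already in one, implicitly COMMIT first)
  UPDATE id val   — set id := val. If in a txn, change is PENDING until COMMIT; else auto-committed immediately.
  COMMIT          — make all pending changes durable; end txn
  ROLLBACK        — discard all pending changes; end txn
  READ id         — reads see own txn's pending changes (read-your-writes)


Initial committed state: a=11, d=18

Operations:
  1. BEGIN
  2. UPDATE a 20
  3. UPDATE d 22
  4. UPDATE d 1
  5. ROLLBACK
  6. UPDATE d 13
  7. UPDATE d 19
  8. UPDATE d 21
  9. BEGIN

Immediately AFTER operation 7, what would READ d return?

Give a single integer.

Initial committed: {a=11, d=18}
Op 1: BEGIN: in_txn=True, pending={}
Op 2: UPDATE a=20 (pending; pending now {a=20})
Op 3: UPDATE d=22 (pending; pending now {a=20, d=22})
Op 4: UPDATE d=1 (pending; pending now {a=20, d=1})
Op 5: ROLLBACK: discarded pending ['a', 'd']; in_txn=False
Op 6: UPDATE d=13 (auto-commit; committed d=13)
Op 7: UPDATE d=19 (auto-commit; committed d=19)
After op 7: visible(d) = 19 (pending={}, committed={a=11, d=19})

Answer: 19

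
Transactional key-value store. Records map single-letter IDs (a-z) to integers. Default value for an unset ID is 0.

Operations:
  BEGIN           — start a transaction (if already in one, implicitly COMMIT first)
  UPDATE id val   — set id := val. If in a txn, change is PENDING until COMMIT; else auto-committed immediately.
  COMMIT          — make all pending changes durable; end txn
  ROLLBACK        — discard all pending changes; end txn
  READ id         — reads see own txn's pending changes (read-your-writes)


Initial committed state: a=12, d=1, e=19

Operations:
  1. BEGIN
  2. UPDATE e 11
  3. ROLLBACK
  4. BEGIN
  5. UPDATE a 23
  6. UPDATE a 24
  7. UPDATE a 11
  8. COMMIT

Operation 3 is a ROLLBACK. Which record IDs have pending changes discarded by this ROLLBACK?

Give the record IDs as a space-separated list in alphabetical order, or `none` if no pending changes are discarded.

Answer: e

Derivation:
Initial committed: {a=12, d=1, e=19}
Op 1: BEGIN: in_txn=True, pending={}
Op 2: UPDATE e=11 (pending; pending now {e=11})
Op 3: ROLLBACK: discarded pending ['e']; in_txn=False
Op 4: BEGIN: in_txn=True, pending={}
Op 5: UPDATE a=23 (pending; pending now {a=23})
Op 6: UPDATE a=24 (pending; pending now {a=24})
Op 7: UPDATE a=11 (pending; pending now {a=11})
Op 8: COMMIT: merged ['a'] into committed; committed now {a=11, d=1, e=19}
ROLLBACK at op 3 discards: ['e']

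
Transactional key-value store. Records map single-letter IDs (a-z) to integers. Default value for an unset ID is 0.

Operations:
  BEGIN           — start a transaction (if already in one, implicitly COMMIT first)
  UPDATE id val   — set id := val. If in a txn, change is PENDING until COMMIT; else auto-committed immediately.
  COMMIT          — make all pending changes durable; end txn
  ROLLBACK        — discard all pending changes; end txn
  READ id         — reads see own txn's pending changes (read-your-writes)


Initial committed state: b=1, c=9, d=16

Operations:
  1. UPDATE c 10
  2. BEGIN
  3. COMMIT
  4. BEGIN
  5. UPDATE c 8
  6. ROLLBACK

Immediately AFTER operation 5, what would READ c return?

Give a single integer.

Initial committed: {b=1, c=9, d=16}
Op 1: UPDATE c=10 (auto-commit; committed c=10)
Op 2: BEGIN: in_txn=True, pending={}
Op 3: COMMIT: merged [] into committed; committed now {b=1, c=10, d=16}
Op 4: BEGIN: in_txn=True, pending={}
Op 5: UPDATE c=8 (pending; pending now {c=8})
After op 5: visible(c) = 8 (pending={c=8}, committed={b=1, c=10, d=16})

Answer: 8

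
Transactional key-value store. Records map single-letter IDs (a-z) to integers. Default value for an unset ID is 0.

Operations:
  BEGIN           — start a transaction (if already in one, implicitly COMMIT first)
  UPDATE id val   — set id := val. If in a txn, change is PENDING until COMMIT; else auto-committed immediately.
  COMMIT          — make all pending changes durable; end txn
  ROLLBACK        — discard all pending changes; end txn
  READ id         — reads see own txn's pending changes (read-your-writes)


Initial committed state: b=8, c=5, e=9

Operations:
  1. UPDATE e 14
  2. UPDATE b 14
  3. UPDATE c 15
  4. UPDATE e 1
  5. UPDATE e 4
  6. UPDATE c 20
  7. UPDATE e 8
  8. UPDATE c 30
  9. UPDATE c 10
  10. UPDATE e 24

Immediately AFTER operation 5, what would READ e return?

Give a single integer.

Initial committed: {b=8, c=5, e=9}
Op 1: UPDATE e=14 (auto-commit; committed e=14)
Op 2: UPDATE b=14 (auto-commit; committed b=14)
Op 3: UPDATE c=15 (auto-commit; committed c=15)
Op 4: UPDATE e=1 (auto-commit; committed e=1)
Op 5: UPDATE e=4 (auto-commit; committed e=4)
After op 5: visible(e) = 4 (pending={}, committed={b=14, c=15, e=4})

Answer: 4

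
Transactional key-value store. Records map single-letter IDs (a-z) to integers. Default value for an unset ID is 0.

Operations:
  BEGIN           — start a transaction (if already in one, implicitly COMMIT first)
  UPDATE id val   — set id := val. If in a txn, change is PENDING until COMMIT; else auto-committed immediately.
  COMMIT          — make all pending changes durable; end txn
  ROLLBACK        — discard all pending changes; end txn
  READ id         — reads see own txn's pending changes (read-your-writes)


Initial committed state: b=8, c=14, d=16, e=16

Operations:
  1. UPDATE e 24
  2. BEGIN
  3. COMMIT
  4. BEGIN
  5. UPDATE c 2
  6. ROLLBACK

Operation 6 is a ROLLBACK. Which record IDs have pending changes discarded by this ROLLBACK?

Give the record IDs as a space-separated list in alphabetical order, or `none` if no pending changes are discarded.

Answer: c

Derivation:
Initial committed: {b=8, c=14, d=16, e=16}
Op 1: UPDATE e=24 (auto-commit; committed e=24)
Op 2: BEGIN: in_txn=True, pending={}
Op 3: COMMIT: merged [] into committed; committed now {b=8, c=14, d=16, e=24}
Op 4: BEGIN: in_txn=True, pending={}
Op 5: UPDATE c=2 (pending; pending now {c=2})
Op 6: ROLLBACK: discarded pending ['c']; in_txn=False
ROLLBACK at op 6 discards: ['c']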